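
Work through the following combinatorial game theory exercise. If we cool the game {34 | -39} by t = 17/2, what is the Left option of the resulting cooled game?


Original game: {34 | -39} (a switch {a | b} with a > b).
Cooling by t (for t below the temperature (a - b)/2 = 73/2) taxes each move by t: {a | b} cooled by t is {a - t | b + t}.
Cooling amount: t = 17/2
Cooled Left option: 34 - 17/2 = 51/2
Cooled Right option: -39 + 17/2 = -61/2
Cooled game: {51/2 | -61/2}
Left option = 51/2

51/2


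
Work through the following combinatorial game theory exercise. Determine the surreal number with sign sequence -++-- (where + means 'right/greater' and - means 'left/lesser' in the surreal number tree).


Sign expansion: -++--
Rule: track bounds (lo, hi), initially (-inf, +inf). On '+', the current value becomes lo and we move to the simplest number in (value, hi): value + 1 if hi = +inf, otherwise the midpoint (value + hi)/2. On '-', the current value becomes hi and we move to value - 1 if lo = -inf, otherwise the midpoint (lo + value)/2.
Start at 0.
Step 1: sign = -, move left. Bounds: (-inf, 0). Value = -1
Step 2: sign = +, move right. Bounds: (-1, 0). Value = -1/2
Step 3: sign = +, move right. Bounds: (-1/2, 0). Value = -1/4
Step 4: sign = -, move left. Bounds: (-1/2, -1/4). Value = -3/8
Step 5: sign = -, move left. Bounds: (-1/2, -3/8). Value = -7/16
The surreal number with sign expansion -++-- is -7/16.

-7/16


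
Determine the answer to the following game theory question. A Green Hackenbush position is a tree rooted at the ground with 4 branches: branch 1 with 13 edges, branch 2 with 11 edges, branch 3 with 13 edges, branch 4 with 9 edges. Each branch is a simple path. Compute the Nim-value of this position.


The tree has 4 branches from the ground vertex.
In Green Hackenbush, the Nim-value of a simple path of length k is k.
Branch 1: length 13, Nim-value = 13
Branch 2: length 11, Nim-value = 11
Branch 3: length 13, Nim-value = 13
Branch 4: length 9, Nim-value = 9
Total Nim-value = XOR of all branch values:
0 XOR 13 = 13
13 XOR 11 = 6
6 XOR 13 = 11
11 XOR 9 = 2
Nim-value of the tree = 2

2


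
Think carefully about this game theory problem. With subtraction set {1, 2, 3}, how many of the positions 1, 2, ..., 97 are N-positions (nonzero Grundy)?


Subtraction set S = {1, 2, 3}, so G(n) = n mod 4.
G(n) = 0 when n is a multiple of 4.
Multiples of 4 in [1, 97]: 24
N-positions (nonzero Grundy) = 97 - 24 = 73

73


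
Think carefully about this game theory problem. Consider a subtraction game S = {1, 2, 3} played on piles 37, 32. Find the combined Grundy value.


Subtraction set: {1, 2, 3}
For this subtraction set, G(n) = n mod 4 (period = max + 1 = 4).
Pile 1 (size 37): G(37) = 37 mod 4 = 1
Pile 2 (size 32): G(32) = 32 mod 4 = 0
Total Grundy value = XOR of all: 1 XOR 0 = 1

1


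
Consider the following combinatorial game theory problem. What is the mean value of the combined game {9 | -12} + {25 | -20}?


G1 = {9 | -12}, G2 = {25 | -20}
Each is a switch {a | b} with numbers a > b; its mean value is (a + b)/2, and mean value is additive over game sums: m(G1 + G2) = m(G1) + m(G2).
Mean of G1 = (9 + (-12))/2 = -3/2 = -3/2
Mean of G2 = (25 + (-20))/2 = 5/2 = 5/2
Mean of G1 + G2 = -3/2 + 5/2 = 1

1


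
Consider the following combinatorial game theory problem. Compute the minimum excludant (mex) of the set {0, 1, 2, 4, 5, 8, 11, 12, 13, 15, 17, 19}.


Set = {0, 1, 2, 4, 5, 8, 11, 12, 13, 15, 17, 19}
0 is in the set.
1 is in the set.
2 is in the set.
3 is NOT in the set. This is the mex.
mex = 3

3


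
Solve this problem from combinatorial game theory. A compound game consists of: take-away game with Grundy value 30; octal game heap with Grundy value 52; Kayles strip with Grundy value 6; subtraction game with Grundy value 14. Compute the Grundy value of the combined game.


By the Sprague-Grundy theorem, the Grundy value of a sum of games is the XOR of individual Grundy values.
take-away game: Grundy value = 30. Running XOR: 0 XOR 30 = 30
octal game heap: Grundy value = 52. Running XOR: 30 XOR 52 = 42
Kayles strip: Grundy value = 6. Running XOR: 42 XOR 6 = 44
subtraction game: Grundy value = 14. Running XOR: 44 XOR 14 = 34
The combined Grundy value is 34.

34


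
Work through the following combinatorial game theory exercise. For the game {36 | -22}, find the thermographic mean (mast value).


Game = {36 | -22}, a switch {a | b} with numbers a > b.
Its thermograph has left wall a - t and right wall b + t, which meet at t = (a - b)/2, where both equal (a + b)/2. So the mast (mean value) is at (a + b)/2.
Mean = (36 + (-22))/2 = 14/2 = 7

7


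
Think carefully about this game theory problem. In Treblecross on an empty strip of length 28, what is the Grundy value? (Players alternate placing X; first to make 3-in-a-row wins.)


Treblecross: place X on empty cells; 3-in-a-row wins.
Playing within two cells of an existing X lets the opponent win at once, so sensible play treats the cells i-2..i+2 around each X as dead. The player left with no safe cell loses, so this is a normal-play take-away game on strips of safe cells.
Placing X at cell i (0-indexed) of a strip of k safe cells leaves independent strips of sizes max(0, i-2) and max(0, k-i-3). Hence G(k) = mex{ G(max(0,i-2)) XOR G(max(0,k-i-3)) : 0 <= i < k }, with G(0) = 0.
G(1): splits (0,0):0^0=0 -> mex({0}) = 1
G(2): splits (0,0):0^0=0 -> mex({0}) = 1
G(3): splits (0,0):0^0=0 -> mex({0}) = 1
G(4): splits (0,1):0^1=1 (0,0):0^0=0 -> mex({0, 1}) = 2
G(5): splits (0,2):0^1=1 (0,1):0^1=1 (0,0):0^0=0 -> mex({0, 1}) = 2
G(6) = mex({1}) = 0
G(7) = mex({0, 1, 2}) = 3
G(8) = mex({0, 1, 2}) = 3
G(9) = mex({0, 2}) = 1
G(10) = mex({0, 2, 3}) = 1
G(11) = mex({0, 3}) = 1
G(12) = mex({1, 3}) = 0
G(13) = mex({0, 1, 2, 3}) = 4
G(14) = mex({0, 1, 2}) = 3
G(15) = mex({0, 1, 2}) = 3
G(16) = mex({0, 1, 2, 4}) = 3
G(17) = mex({0, 1, 3, 4}) = 2
G(18) = mex({0, 1, 3, 4}) = 2
G(19) = mex({0, 1, 3, 5}) = 2
G(20) = mex({0, 1, 2, 3, 5}) = 4
G(21) = mex({0, 1, 2, 3, 5}) = 4
G(22) = mex({1, 2, 6}) = 0
G(23) = mex({0, 1, 2, 3, 4, 6}) = 5
G(24) = mex({0, 1, 2, 3, 4}) = 5
G(25) = mex({0, 1, 3, 4, 7}) = 2
G(26) = mex({0, 1, 3, 4, 5, 7}) = 2
G(27) = mex({0, 1, 3, 5}) = 2
G(28) = mex({0, 1, 2, 5}) = 3
Therefore G(28) = 3.

3


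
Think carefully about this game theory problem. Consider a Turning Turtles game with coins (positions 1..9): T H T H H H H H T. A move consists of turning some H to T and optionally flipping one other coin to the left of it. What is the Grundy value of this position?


Coins: T H T H H H H H T
Key fact: a single head at position k behaves exactly like a Nim heap of size k (turning it to T and optionally flipping a coin at j < k corresponds to moving the heap from k to j, or to 0), and heads combine as a disjunctive sum (two heads at the same place would cancel, matching j XOR j = 0). So the Nim-value is the XOR of the 1-indexed positions of the heads.
Face-up positions (1-indexed): [2, 4, 5, 6, 7, 8]
XOR 0 with 2: 0 XOR 2 = 2
XOR 2 with 4: 2 XOR 4 = 6
XOR 6 with 5: 6 XOR 5 = 3
XOR 3 with 6: 3 XOR 6 = 5
XOR 5 with 7: 5 XOR 7 = 2
XOR 2 with 8: 2 XOR 8 = 10
Nim-value = 10

10


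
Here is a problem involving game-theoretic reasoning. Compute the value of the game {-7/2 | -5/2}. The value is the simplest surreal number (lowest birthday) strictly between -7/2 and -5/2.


Left options: {-7/2}, max = -7/2
Right options: {-5/2}, min = -5/2
All options are numbers and max(Left) < min(Right), so by the simplicity theorem the value is the simplest (earliest-born) number strictly between -7/2 and -5/2.
The only integer strictly between -7/2 and -5/2 is -3.
No non-integer in the interval can be simpler: if x is a non-integer in the interval, then floor(x) or ceil(x) also lies in the interval (the interval contains an integer), and both are proper prefixes of x's sign expansion, i.e. born earlier. So the game value is -3.
Game value = -3

-3


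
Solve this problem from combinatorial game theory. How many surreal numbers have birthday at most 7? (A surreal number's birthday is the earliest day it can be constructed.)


Day 0: {|} = 0 is born. Count = 1.
Day n: the number of surreal numbers born by day n is 2^(n+1) - 1.
By day 0: 2^1 - 1 = 1
By day 1: 2^2 - 1 = 3
By day 2: 2^3 - 1 = 7
By day 3: 2^4 - 1 = 15
By day 4: 2^5 - 1 = 31
By day 5: 2^6 - 1 = 63
By day 6: 2^7 - 1 = 127
By day 7: 2^8 - 1 = 255
By day 7: 255 surreal numbers.

255


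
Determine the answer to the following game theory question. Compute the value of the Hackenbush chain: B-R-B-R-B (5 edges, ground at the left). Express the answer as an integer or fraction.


Edges (from ground): B-R-B-R-B
By Berlekamp's sign-expansion rule, a Blue-Red Hackenbush stalk has the value of the surreal number whose sign sequence is the edge sequence with B -> + and R -> -.
Sign sequence: +-+-+
Trace the sign expansion in the surreal number tree, starting from 0:
Edge 1: B (sign +) -> bounds (0, +inf), value = 1
Edge 2: R (sign -) -> bounds (0, 1), value = 1/2
Edge 3: B (sign +) -> bounds (1/2, 1), value = 3/4
Edge 4: R (sign -) -> bounds (1/2, 3/4), value = 5/8
Edge 5: B (sign +) -> bounds (5/8, 3/4), value = 11/16
Game value = 11/16

11/16


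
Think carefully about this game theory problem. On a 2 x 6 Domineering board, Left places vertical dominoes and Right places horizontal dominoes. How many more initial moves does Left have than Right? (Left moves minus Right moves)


Board is 2 x 6 (rows x cols).
Left (vertical) placements: (rows-1) * cols = 1 * 6 = 6
Right (horizontal) placements: rows * (cols-1) = 2 * 5 = 10
Advantage = Left - Right = 6 - 10 = -4

-4


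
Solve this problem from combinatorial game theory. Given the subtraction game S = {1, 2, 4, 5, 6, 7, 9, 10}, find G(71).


The subtraction set is S = {1, 2, 4, 5, 6, 7, 9, 10}.
G(k) = mex{ G(k - s) : s in S, s <= k }. We compute iteratively: G(0) = 0.
G(1) = mex({0}) = 1
G(2) = mex({0, 1}) = 2
G(3) = mex({1, 2}) = 0
G(4) = mex({0, 2}) = 1
G(5) = mex({0, 1}) = 2
G(6) = mex({0, 1, 2}) = 3
G(7) = mex({0, 1, 2, 3}) = 4
G(8) = mex({0, 1, 2, 3, 4}) = 5
G(9) = mex({0, 1, 2, 4, 5}) = 3
G(10) = mex({0, 1, 2, 3, 5}) = 4
G(11) = mex({1, 2, 3, 4}) = 0
G(12) = mex({0, 2, 3, 4, 5}) = 1
G(13) = mex({0, 1, 3, 4, 5}) = 2
G(14) = mex({1, 2, 3, 4, 5}) = 0
G(15) = mex({0, 2, 3, 4, 5}) = 1
G(16) = mex({0, 1, 3, 4}) = 2
G(17) = mex({0, 1, 2, 4, 5}) = 3
G(18) = mex({0, 1, 2, 3, 5}) = 4
G(19) = mex({0, 1, 2, 3, 4}) = 5
G(20) = mex({0, 1, 2, 4, 5}) = 3
Observe that G(11)..G(20) = 0, 1, 2, 0, 1, 2, 3, 4, 5, 3 repeats G(0)..G(9) = 0, 1, 2, 0, 1, 2, 3, 4, 5, 3.
For k >= max(S) = 10, G(k) is determined by the previous 10 values G(k-10)..G(k-1); a window of 10 consecutive values has recurred shifted by 11, so by induction G(k + 11) = G(k) for all k >= 0: the sequence is periodic from the start with period 11.
One period: G(0..10) = 0, 1, 2, 0, 1, 2, 3, 4, 5, 3, 4.
71 mod 11 = 5, so G(71) = G(5) = 2.

2


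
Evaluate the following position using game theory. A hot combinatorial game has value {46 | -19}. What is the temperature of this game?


The game is {46 | -19}, a switch {a | b} with numbers a > b.
Cooling {a | b} by t gives {a - t | b + t}, which stops being hot when a - t = b + t, i.e. at t = (a - b)/2. So the temperature of a switch is (a - b)/2.
Temperature = (Left option - Right option) / 2
= (46 - (-19)) / 2
= 65 / 2
= 65/2

65/2


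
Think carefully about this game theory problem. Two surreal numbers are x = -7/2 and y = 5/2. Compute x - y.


x = -7/2, y = 5/2
Converting to common denominator: 2
x = -7/2, y = 5/2
x - y = -7/2 - 5/2 = -6

-6


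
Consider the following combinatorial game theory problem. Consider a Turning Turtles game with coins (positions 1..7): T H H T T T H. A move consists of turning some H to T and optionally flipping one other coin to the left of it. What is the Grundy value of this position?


Coins: T H H T T T H
Key fact: a single head at position k behaves exactly like a Nim heap of size k (turning it to T and optionally flipping a coin at j < k corresponds to moving the heap from k to j, or to 0), and heads combine as a disjunctive sum (two heads at the same place would cancel, matching j XOR j = 0). So the Nim-value is the XOR of the 1-indexed positions of the heads.
Face-up positions (1-indexed): [2, 3, 7]
XOR 0 with 2: 0 XOR 2 = 2
XOR 2 with 3: 2 XOR 3 = 1
XOR 1 with 7: 1 XOR 7 = 6
Nim-value = 6

6


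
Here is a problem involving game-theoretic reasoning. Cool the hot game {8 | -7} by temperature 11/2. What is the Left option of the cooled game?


Original game: {8 | -7} (a switch {a | b} with a > b).
Cooling by t (for t below the temperature (a - b)/2 = 15/2) taxes each move by t: {a | b} cooled by t is {a - t | b + t}.
Cooling amount: t = 11/2
Cooled Left option: 8 - 11/2 = 5/2
Cooled Right option: -7 + 11/2 = -3/2
Cooled game: {5/2 | -3/2}
Left option = 5/2

5/2


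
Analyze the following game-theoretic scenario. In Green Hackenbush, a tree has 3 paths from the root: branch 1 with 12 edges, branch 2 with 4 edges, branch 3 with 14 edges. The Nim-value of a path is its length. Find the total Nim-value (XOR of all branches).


The tree has 3 branches from the ground vertex.
In Green Hackenbush, the Nim-value of a simple path of length k is k.
Branch 1: length 12, Nim-value = 12
Branch 2: length 4, Nim-value = 4
Branch 3: length 14, Nim-value = 14
Total Nim-value = XOR of all branch values:
0 XOR 12 = 12
12 XOR 4 = 8
8 XOR 14 = 6
Nim-value of the tree = 6

6


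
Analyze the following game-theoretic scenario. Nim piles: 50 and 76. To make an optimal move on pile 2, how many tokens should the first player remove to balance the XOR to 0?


Piles: 50 and 76
Current XOR: 50 XOR 76 = 126 (non-zero, so this is an N-position).
To make the XOR zero, we need to find a move that balances the piles.
For pile 2 (size 76): target = 76 XOR 126 = 50
We reduce pile 2 from 76 to 50.
Tokens removed: 76 - 50 = 26
Verification: 50 XOR 50 = 0

26


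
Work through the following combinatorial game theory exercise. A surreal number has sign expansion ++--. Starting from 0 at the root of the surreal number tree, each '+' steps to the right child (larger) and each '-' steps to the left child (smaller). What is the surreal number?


Sign expansion: ++--
Rule: track bounds (lo, hi), initially (-inf, +inf). On '+', the current value becomes lo and we move to the simplest number in (value, hi): value + 1 if hi = +inf, otherwise the midpoint (value + hi)/2. On '-', the current value becomes hi and we move to value - 1 if lo = -inf, otherwise the midpoint (lo + value)/2.
Start at 0.
Step 1: sign = +, move right. Bounds: (0, +inf). Value = 1
Step 2: sign = +, move right. Bounds: (1, +inf). Value = 2
Step 3: sign = -, move left. Bounds: (1, 2). Value = 3/2
Step 4: sign = -, move left. Bounds: (1, 3/2). Value = 5/4
The surreal number with sign expansion ++-- is 5/4.

5/4


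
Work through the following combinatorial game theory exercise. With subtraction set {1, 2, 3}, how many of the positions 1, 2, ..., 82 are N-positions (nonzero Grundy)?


Subtraction set S = {1, 2, 3}, so G(n) = n mod 4.
G(n) = 0 when n is a multiple of 4.
Multiples of 4 in [1, 82]: 20
N-positions (nonzero Grundy) = 82 - 20 = 62

62


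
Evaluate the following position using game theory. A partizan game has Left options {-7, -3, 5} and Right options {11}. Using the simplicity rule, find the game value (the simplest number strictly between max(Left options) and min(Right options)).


Left options: {-7, -3, 5}, max = 5
Right options: {11}, min = 11
All options are numbers and max(Left) < min(Right), so by the simplicity theorem the value is the simplest (earliest-born) number strictly between 5 and 11.
Integers 6 through 10 all lie strictly between 5 and 11.
Among integers, the simplest (lowest birthday = smallest |n|; 0 is born on day 0, +-n on day n) is 6.
No non-integer in the interval can be simpler: if x is a non-integer in the interval, then floor(x) or ceil(x) also lies in the interval (the interval contains an integer), and both are proper prefixes of x's sign expansion, i.e. born earlier. So the game value is 6.
Game value = 6

6


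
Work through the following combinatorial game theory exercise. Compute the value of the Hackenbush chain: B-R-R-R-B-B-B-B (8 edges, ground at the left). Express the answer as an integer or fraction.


Edges (from ground): B-R-R-R-B-B-B-B
By Berlekamp's sign-expansion rule, a Blue-Red Hackenbush stalk has the value of the surreal number whose sign sequence is the edge sequence with B -> + and R -> -.
Sign sequence: +---++++
Trace the sign expansion in the surreal number tree, starting from 0:
Edge 1: B (sign +) -> bounds (0, +inf), value = 1
Edge 2: R (sign -) -> bounds (0, 1), value = 1/2
Edge 3: R (sign -) -> bounds (0, 1/2), value = 1/4
Edge 4: R (sign -) -> bounds (0, 1/4), value = 1/8
Edge 5: B (sign +) -> bounds (1/8, 1/4), value = 3/16
Edge 6: B (sign +) -> bounds (3/16, 1/4), value = 7/32
Edge 7: B (sign +) -> bounds (7/32, 1/4), value = 15/64
Edge 8: B (sign +) -> bounds (15/64, 1/4), value = 31/128
Game value = 31/128

31/128


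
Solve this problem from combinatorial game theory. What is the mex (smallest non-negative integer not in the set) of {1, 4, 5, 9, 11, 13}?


Set = {1, 4, 5, 9, 11, 13}
0 is NOT in the set. This is the mex.
mex = 0

0


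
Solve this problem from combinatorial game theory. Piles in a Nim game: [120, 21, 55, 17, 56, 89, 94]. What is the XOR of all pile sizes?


We need the XOR (exclusive or) of all pile sizes.
After XOR-ing pile 1 (size 120): 0 XOR 120 = 120
After XOR-ing pile 2 (size 21): 120 XOR 21 = 109
After XOR-ing pile 3 (size 55): 109 XOR 55 = 90
After XOR-ing pile 4 (size 17): 90 XOR 17 = 75
After XOR-ing pile 5 (size 56): 75 XOR 56 = 115
After XOR-ing pile 6 (size 89): 115 XOR 89 = 42
After XOR-ing pile 7 (size 94): 42 XOR 94 = 116
The Nim-value of this position is 116.

116


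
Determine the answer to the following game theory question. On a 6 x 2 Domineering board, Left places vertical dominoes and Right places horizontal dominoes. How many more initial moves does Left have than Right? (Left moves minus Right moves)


Board is 6 x 2 (rows x cols).
Left (vertical) placements: (rows-1) * cols = 5 * 2 = 10
Right (horizontal) placements: rows * (cols-1) = 6 * 1 = 6
Advantage = Left - Right = 10 - 6 = 4

4


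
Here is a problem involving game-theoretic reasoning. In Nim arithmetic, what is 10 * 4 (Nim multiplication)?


Nim multiplication is bilinear over XOR: (u XOR v) * w = (u*w) XOR (v*w).
So we split each operand into its bit components and XOR the pairwise Nim products.
10 = 2 + 8 (as XOR of powers of 2).
4 = 4 (as XOR of powers of 2).
Using the standard Nim-product table on single bits:
  2*2 = 3,   2*4 = 8,   2*8 = 12,
  4*4 = 6,   4*8 = 11,  8*8 = 13,
and  1*x = x (identity), k*l = l*k (commutative).
Pairwise Nim products:
  2 * 4 = 8
  8 * 4 = 11
XOR them: 8 XOR 11 = 3.
Result: 10 * 4 = 3 (in Nim).

3


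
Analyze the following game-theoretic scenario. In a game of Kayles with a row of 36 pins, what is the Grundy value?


Kayles: a move removes 1 or 2 adjacent pins from a contiguous row.
Removing pins from a row of k leaves two independent rows (a, b) with a + b = k - 1 (one pin) or a + b = k - 2 (two pins); an end removal gives a = 0.
By Sprague-Grundy, G(k) = mex{ G(a) XOR G(b) } over all these splits. G(0) = 0.
G(1): splits (0,0):0^0=0 -> mex({0}) = 1
G(2): splits (0,1):0^1=1 (0,0):0^0=0 -> mex({0, 1}) = 2
G(3): splits (0,2):0^2=2 (1,1):1^1=0 (0,1):0^1=1 -> mex({0, 1, 2}) = 3
G(4): splits (0,3):0^3=3 (1,2):1^2=3 (0,2):0^2=2 (1,1):1^1=0 -> mex({0, 2, 3}) = 1
G(5): splits (0,4):0^1=1 (1,3):1^3=2 (2,2):2^2=0 (0,3):0^3=3 (1,2):1^2=3 -> mex({0, 1, 2, 3}) = 4
G(6) = mex({0, 1, 2, 4}) = 3
G(7) = mex({0, 1, 3, 4, 5}) = 2
G(8) = mex({0, 2, 3, 5, 6}) = 1
G(9) = mex({0, 1, 2, 3, 6, 7}) = 4
G(10) = mex({0, 1, 3, 4, 5, 7}) = 2
G(11) = mex({0, 1, 2, 3, 4, 5}) = 6
G(12) = mex({0, 1, 2, 3, 5, 6, 7}) = 4
G(13) = mex({0, 2, 3, 4, 6, 7}) = 1
G(14) = mex({0, 1, 4, 5, 6, 7}) = 2
G(15) = mex({0, 1, 2, 3, 4, 5, 6}) = 7
G(16) = mex({0, 2, 3, 5, 6, 7}) = 1
G(17) = mex({0, 1, 2, 3, 5, 6, 7}) = 4
G(18) = mex({0, 1, 2, 4, 5, 6}) = 3
G(19) = mex({0, 1, 3, 4, 5, 7}) = 2
G(20) = mex({0, 2, 3, 4, 5, 6, 7}) = 1
G(21) = mex({0, 1, 2, 3, 5, 6, 7}) = 4
G(22) = mex({0, 1, 2, 3, 4, 5, 7}) = 6
G(23) = mex({0, 1, 2, 3, 4, 5, 6}) = 7
G(24) = mex({0, 1, 2, 3, 5, 6, 7}) = 4
G(25) = mex({0, 2, 3, 4, 6, 7}) = 1
G(26) = mex({0, 1, 3, 4, 5, 6, 7}) = 2
G(27) = mex({0, 1, 2, 3, 4, 5, 6, 7}) = 8
G(28) = mex({0, 1, 2, 3, 4, 6, 7, 8}) = 5
G(29) = mex({0, 1, 2, 3, 5, 6, 7, 8, 9}) = 4
G(30) = mex({0, 1, 2, 3, 4, 5, 6, 9, 10}) = 7
G(31) = mex({0, 1, 3, 4, 5, 7, 10, 11}) = 2
G(32) = mex({0, 2, 3, 4, 5, 6, 7, 9, 11}) = 1
G(33) = mex({0, 1, 2, 3, 4, 5, 6, 7, 9, 12}) = 8
G(34) = mex({0, 1, 2, 3, 4, 5, 7, 8, 11, 12}) = 6
G(35) = mex({0, 1, 2, 3, 4, 5, 6, 8, 9, 10, 11}) = 7
G(36) = mex({0, 1, 2, 3, 5, 6, 7, 9, 10}) = 4
Therefore G(36) = 4.

4


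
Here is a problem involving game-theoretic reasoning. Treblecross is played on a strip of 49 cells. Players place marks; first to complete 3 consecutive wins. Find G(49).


Treblecross: place X on empty cells; 3-in-a-row wins.
Playing within two cells of an existing X lets the opponent win at once, so sensible play treats the cells i-2..i+2 around each X as dead. The player left with no safe cell loses, so this is a normal-play take-away game on strips of safe cells.
Placing X at cell i (0-indexed) of a strip of k safe cells leaves independent strips of sizes max(0, i-2) and max(0, k-i-3). Hence G(k) = mex{ G(max(0,i-2)) XOR G(max(0,k-i-3)) : 0 <= i < k }, with G(0) = 0.
G(1): splits (0,0):0^0=0 -> mex({0}) = 1
G(2): splits (0,0):0^0=0 -> mex({0}) = 1
G(3): splits (0,0):0^0=0 -> mex({0}) = 1
G(4): splits (0,1):0^1=1 (0,0):0^0=0 -> mex({0, 1}) = 2
G(5): splits (0,2):0^1=1 (0,1):0^1=1 (0,0):0^0=0 -> mex({0, 1}) = 2
G(6) = mex({1}) = 0
G(7) = mex({0, 1, 2}) = 3
G(8) = mex({0, 1, 2}) = 3
G(9) = mex({0, 2}) = 1
G(10) = mex({0, 2, 3}) = 1
G(11) = mex({0, 3}) = 1
G(12) = mex({1, 3}) = 0
G(13) = mex({0, 1, 2, 3}) = 4
G(14) = mex({0, 1, 2}) = 3
G(15) = mex({0, 1, 2}) = 3
G(16) = mex({0, 1, 2, 4}) = 3
G(17) = mex({0, 1, 3, 4}) = 2
G(18) = mex({0, 1, 3, 4}) = 2
G(19) = mex({0, 1, 3, 5}) = 2
G(20) = mex({0, 1, 2, 3, 5}) = 4
G(21) = mex({0, 1, 2, 3, 5}) = 4
G(22) = mex({1, 2, 6}) = 0
G(23) = mex({0, 1, 2, 3, 4, 6}) = 5
G(24) = mex({0, 1, 2, 3, 4}) = 5
G(25) = mex({0, 1, 3, 4, 7}) = 2
G(26) = mex({0, 1, 3, 4, 5, 7}) = 2
G(27) = mex({0, 1, 3, 5}) = 2
G(28) = mex({0, 1, 2, 5}) = 3
G(29) = mex({0, 1, 2, 4, 5, 6}) = 3
G(30) = mex({1, 2, 4, 6}) = 0
G(31) = mex({0, 1, 2, 3, 4, 6}) = 5
G(32) = mex({1, 2, 3, 4, 7}) = 0
G(33) = mex({0, 3, 7}) = 1
G(34) = mex({0, 2, 3, 5, 7}) = 1
G(35) = mex({0, 2, 3, 5, 6}) = 1
G(36) = mex({0, 1, 2, 5, 6}) = 3
G(37) = mex({0, 1, 2, 4, 5, 6}) = 3
G(38) = mex({0, 1, 2, 4}) = 3
G(39) = mex({0, 1, 2, 3, 4, 7}) = 5
G(40) = mex({0, 1, 2, 3, 4, 5, 7}) = 6
G(41) = mex({0, 1, 2, 3, 5, 7}) = 4
G(42) = mex({0, 1, 2, 3, 5, 6, 7}) = 4
G(43) = mex({0, 2, 3, 5, 6}) = 1
G(44) = mex({1, 2, 3, 4, 5, 6}) = 0
G(45) = mex({0, 1, 2, 3, 4, 6, 7}) = 5
G(46) = mex({0, 1, 2, 3, 4, 7}) = 5
G(47) = mex({0, 1, 2, 3, 4, 5, 7}) = 6
G(48) = mex({0, 1, 2, 3, 4, 5, 7}) = 6
G(49) = mex({0, 1, 3, 4, 5, 7}) = 2
Therefore G(49) = 2.

2


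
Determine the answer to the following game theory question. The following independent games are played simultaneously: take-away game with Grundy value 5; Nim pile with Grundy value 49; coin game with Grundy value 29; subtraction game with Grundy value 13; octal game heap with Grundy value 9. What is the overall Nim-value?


By the Sprague-Grundy theorem, the Grundy value of a sum of games is the XOR of individual Grundy values.
take-away game: Grundy value = 5. Running XOR: 0 XOR 5 = 5
Nim pile: Grundy value = 49. Running XOR: 5 XOR 49 = 52
coin game: Grundy value = 29. Running XOR: 52 XOR 29 = 41
subtraction game: Grundy value = 13. Running XOR: 41 XOR 13 = 36
octal game heap: Grundy value = 9. Running XOR: 36 XOR 9 = 45
The combined Grundy value is 45.

45


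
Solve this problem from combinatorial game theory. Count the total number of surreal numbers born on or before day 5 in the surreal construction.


Day 0: {|} = 0 is born. Count = 1.
Day n: the number of surreal numbers born by day n is 2^(n+1) - 1.
By day 0: 2^1 - 1 = 1
By day 1: 2^2 - 1 = 3
By day 2: 2^3 - 1 = 7
By day 3: 2^4 - 1 = 15
By day 4: 2^5 - 1 = 31
By day 5: 2^6 - 1 = 63
By day 5: 63 surreal numbers.

63


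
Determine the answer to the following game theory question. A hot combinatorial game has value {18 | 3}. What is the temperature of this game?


The game is {18 | 3}, a switch {a | b} with numbers a > b.
Cooling {a | b} by t gives {a - t | b + t}, which stops being hot when a - t = b + t, i.e. at t = (a - b)/2. So the temperature of a switch is (a - b)/2.
Temperature = (Left option - Right option) / 2
= (18 - (3)) / 2
= 15 / 2
= 15/2

15/2


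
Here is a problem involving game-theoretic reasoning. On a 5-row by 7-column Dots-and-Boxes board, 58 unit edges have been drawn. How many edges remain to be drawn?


Grid: 5 x 7 boxes, i.e. 6 rows and 8 columns of dots.
Horizontal edges: (rows + 1) * cols = 6 * 7 = 42
Vertical edges: rows * (cols + 1) = 5 * 8 = 40
Total edges: 42 + 40 = 82
Edges drawn: 58
Remaining: 82 - 58 = 24

24


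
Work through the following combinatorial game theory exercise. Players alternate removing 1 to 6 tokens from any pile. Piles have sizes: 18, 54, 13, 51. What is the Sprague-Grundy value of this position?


Subtraction set: {1, 2, 3, 4, 5, 6}
For this subtraction set, G(n) = n mod 7 (period = max + 1 = 7).
Pile 1 (size 18): G(18) = 18 mod 7 = 4
Pile 2 (size 54): G(54) = 54 mod 7 = 5
Pile 3 (size 13): G(13) = 13 mod 7 = 6
Pile 4 (size 51): G(51) = 51 mod 7 = 2
Total Grundy value = XOR of all: 4 XOR 5 XOR 6 XOR 2 = 5

5


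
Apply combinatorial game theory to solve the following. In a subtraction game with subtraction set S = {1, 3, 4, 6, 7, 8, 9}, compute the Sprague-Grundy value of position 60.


The subtraction set is S = {1, 3, 4, 6, 7, 8, 9}.
G(k) = mex{ G(k - s) : s in S, s <= k }. We compute iteratively: G(0) = 0.
G(1) = mex({0}) = 1
G(2) = mex({1}) = 0
G(3) = mex({0}) = 1
G(4) = mex({0, 1}) = 2
G(5) = mex({0, 1, 2}) = 3
G(6) = mex({0, 1, 3}) = 2
G(7) = mex({0, 1, 2}) = 3
G(8) = mex({0, 1, 2, 3}) = 4
G(9) = mex({0, 1, 2, 3, 4}) = 5
G(10) = mex({0, 1, 2, 3, 5}) = 4
G(11) = mex({0, 1, 2, 3, 4}) = 5
G(12) = mex({1, 2, 3, 4, 5}) = 0
G(13) = mex({0, 2, 3, 4, 5}) = 1
G(14) = mex({1, 2, 3, 4, 5}) = 0
G(15) = mex({0, 2, 3, 4, 5}) = 1
G(16) = mex({0, 1, 3, 4, 5}) = 2
G(17) = mex({0, 1, 2, 4, 5}) = 3
G(18) = mex({0, 1, 3, 4, 5}) = 2
G(19) = mex({0, 1, 2, 4, 5}) = 3
G(20) = mex({0, 1, 2, 3, 5}) = 4
Observe that G(12)..G(20) = 0, 1, 0, 1, 2, 3, 2, 3, 4 repeats G(0)..G(8) = 0, 1, 0, 1, 2, 3, 2, 3, 4.
For k >= max(S) = 9, G(k) is determined by the previous 9 values G(k-9)..G(k-1); a window of 9 consecutive values has recurred shifted by 12, so by induction G(k + 12) = G(k) for all k >= 0: the sequence is periodic from the start with period 12.
One period: G(0..11) = 0, 1, 0, 1, 2, 3, 2, 3, 4, 5, 4, 5.
60 mod 12 = 0, so G(60) = G(0) = 0.

0


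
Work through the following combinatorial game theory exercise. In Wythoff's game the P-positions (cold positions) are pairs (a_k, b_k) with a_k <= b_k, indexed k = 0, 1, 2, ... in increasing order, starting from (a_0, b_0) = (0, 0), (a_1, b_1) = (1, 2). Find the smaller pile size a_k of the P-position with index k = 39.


By Wythoff's theorem, a_k = floor(k * phi) and b_k = floor(k * phi^2) = a_k + k, where phi = (1 + sqrt(5))/2 is the golden ratio.
phi = (1 + sqrt(5))/2 = 1.618034
k = 39
k * phi = 39 * 1.618034 = 63.103326
a_39 = floor(k * phi) = 63

63


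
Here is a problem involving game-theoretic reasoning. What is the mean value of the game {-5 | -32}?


Game = {-5 | -32}, a switch {a | b} with numbers a > b.
Its thermograph has left wall a - t and right wall b + t, which meet at t = (a - b)/2, where both equal (a + b)/2. So the mast (mean value) is at (a + b)/2.
Mean = (-5 + (-32))/2 = -37/2 = -37/2

-37/2


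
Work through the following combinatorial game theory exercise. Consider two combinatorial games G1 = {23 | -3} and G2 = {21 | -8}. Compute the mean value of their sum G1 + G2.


G1 = {23 | -3}, G2 = {21 | -8}
Each is a switch {a | b} with numbers a > b; its mean value is (a + b)/2, and mean value is additive over game sums: m(G1 + G2) = m(G1) + m(G2).
Mean of G1 = (23 + (-3))/2 = 20/2 = 10
Mean of G2 = (21 + (-8))/2 = 13/2 = 13/2
Mean of G1 + G2 = 10 + 13/2 = 33/2

33/2


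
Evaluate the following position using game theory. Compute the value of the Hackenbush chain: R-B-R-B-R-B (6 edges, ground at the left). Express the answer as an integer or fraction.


Edges (from ground): R-B-R-B-R-B
By Berlekamp's sign-expansion rule, a Blue-Red Hackenbush stalk has the value of the surreal number whose sign sequence is the edge sequence with B -> + and R -> -.
Sign sequence: -+-+-+
Trace the sign expansion in the surreal number tree, starting from 0:
Edge 1: R (sign -) -> bounds (-inf, 0), value = -1
Edge 2: B (sign +) -> bounds (-1, 0), value = -1/2
Edge 3: R (sign -) -> bounds (-1, -1/2), value = -3/4
Edge 4: B (sign +) -> bounds (-3/4, -1/2), value = -5/8
Edge 5: R (sign -) -> bounds (-3/4, -5/8), value = -11/16
Edge 6: B (sign +) -> bounds (-11/16, -5/8), value = -21/32
Game value = -21/32

-21/32


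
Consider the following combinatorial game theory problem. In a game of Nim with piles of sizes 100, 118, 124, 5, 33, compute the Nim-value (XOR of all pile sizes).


We need the XOR (exclusive or) of all pile sizes.
After XOR-ing pile 1 (size 100): 0 XOR 100 = 100
After XOR-ing pile 2 (size 118): 100 XOR 118 = 18
After XOR-ing pile 3 (size 124): 18 XOR 124 = 110
After XOR-ing pile 4 (size 5): 110 XOR 5 = 107
After XOR-ing pile 5 (size 33): 107 XOR 33 = 74
The Nim-value of this position is 74.

74


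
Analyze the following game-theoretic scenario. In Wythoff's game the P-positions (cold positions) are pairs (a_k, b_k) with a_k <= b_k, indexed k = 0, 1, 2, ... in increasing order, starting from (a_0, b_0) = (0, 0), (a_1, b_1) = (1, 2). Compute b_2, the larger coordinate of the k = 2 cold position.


By Wythoff's theorem, a_k = floor(k * phi) and b_k = floor(k * phi^2) = a_k + k, where phi = (1 + sqrt(5))/2 is the golden ratio.
phi = (1 + sqrt(5))/2 = 1.618034
phi^2 = phi + 1 = 2.618034
k = 2
k * phi^2 = 2 * 2.618034 = 5.236068
b_2 = floor(k * phi^2) = 5 (check: a_2 + k = 3 + 2 = 5)

5


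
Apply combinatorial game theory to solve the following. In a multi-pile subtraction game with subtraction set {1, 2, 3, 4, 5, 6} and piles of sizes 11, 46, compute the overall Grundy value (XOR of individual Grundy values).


Subtraction set: {1, 2, 3, 4, 5, 6}
For this subtraction set, G(n) = n mod 7 (period = max + 1 = 7).
Pile 1 (size 11): G(11) = 11 mod 7 = 4
Pile 2 (size 46): G(46) = 46 mod 7 = 4
Total Grundy value = XOR of all: 4 XOR 4 = 0

0


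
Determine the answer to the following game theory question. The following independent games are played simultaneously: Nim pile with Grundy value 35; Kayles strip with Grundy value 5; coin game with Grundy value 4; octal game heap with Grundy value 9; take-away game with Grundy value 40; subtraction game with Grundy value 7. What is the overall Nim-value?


By the Sprague-Grundy theorem, the Grundy value of a sum of games is the XOR of individual Grundy values.
Nim pile: Grundy value = 35. Running XOR: 0 XOR 35 = 35
Kayles strip: Grundy value = 5. Running XOR: 35 XOR 5 = 38
coin game: Grundy value = 4. Running XOR: 38 XOR 4 = 34
octal game heap: Grundy value = 9. Running XOR: 34 XOR 9 = 43
take-away game: Grundy value = 40. Running XOR: 43 XOR 40 = 3
subtraction game: Grundy value = 7. Running XOR: 3 XOR 7 = 4
The combined Grundy value is 4.

4


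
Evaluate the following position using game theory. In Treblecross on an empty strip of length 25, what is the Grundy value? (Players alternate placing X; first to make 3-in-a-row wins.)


Treblecross: place X on empty cells; 3-in-a-row wins.
Playing within two cells of an existing X lets the opponent win at once, so sensible play treats the cells i-2..i+2 around each X as dead. The player left with no safe cell loses, so this is a normal-play take-away game on strips of safe cells.
Placing X at cell i (0-indexed) of a strip of k safe cells leaves independent strips of sizes max(0, i-2) and max(0, k-i-3). Hence G(k) = mex{ G(max(0,i-2)) XOR G(max(0,k-i-3)) : 0 <= i < k }, with G(0) = 0.
G(1): splits (0,0):0^0=0 -> mex({0}) = 1
G(2): splits (0,0):0^0=0 -> mex({0}) = 1
G(3): splits (0,0):0^0=0 -> mex({0}) = 1
G(4): splits (0,1):0^1=1 (0,0):0^0=0 -> mex({0, 1}) = 2
G(5): splits (0,2):0^1=1 (0,1):0^1=1 (0,0):0^0=0 -> mex({0, 1}) = 2
G(6) = mex({1}) = 0
G(7) = mex({0, 1, 2}) = 3
G(8) = mex({0, 1, 2}) = 3
G(9) = mex({0, 2}) = 1
G(10) = mex({0, 2, 3}) = 1
G(11) = mex({0, 3}) = 1
G(12) = mex({1, 3}) = 0
G(13) = mex({0, 1, 2, 3}) = 4
G(14) = mex({0, 1, 2}) = 3
G(15) = mex({0, 1, 2}) = 3
G(16) = mex({0, 1, 2, 4}) = 3
G(17) = mex({0, 1, 3, 4}) = 2
G(18) = mex({0, 1, 3, 4}) = 2
G(19) = mex({0, 1, 3, 5}) = 2
G(20) = mex({0, 1, 2, 3, 5}) = 4
G(21) = mex({0, 1, 2, 3, 5}) = 4
G(22) = mex({1, 2, 6}) = 0
G(23) = mex({0, 1, 2, 3, 4, 6}) = 5
G(24) = mex({0, 1, 2, 3, 4}) = 5
G(25) = mex({0, 1, 3, 4, 7}) = 2
Therefore G(25) = 2.

2


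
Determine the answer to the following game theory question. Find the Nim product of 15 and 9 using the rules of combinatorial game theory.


Nim multiplication is bilinear over XOR: (u XOR v) * w = (u*w) XOR (v*w).
So we split each operand into its bit components and XOR the pairwise Nim products.
15 = 1 + 2 + 4 + 8 (as XOR of powers of 2).
9 = 1 + 8 (as XOR of powers of 2).
Using the standard Nim-product table on single bits:
  2*2 = 3,   2*4 = 8,   2*8 = 12,
  4*4 = 6,   4*8 = 11,  8*8 = 13,
and  1*x = x (identity), k*l = l*k (commutative).
Pairwise Nim products:
  1 * 1 = 1
  1 * 8 = 8
  2 * 1 = 2
  2 * 8 = 12
  4 * 1 = 4
  4 * 8 = 11
  8 * 1 = 8
  8 * 8 = 13
XOR them: 1 XOR 8 XOR 2 XOR 12 XOR 4 XOR 11 XOR 8 XOR 13 = 13.
Result: 15 * 9 = 13 (in Nim).

13


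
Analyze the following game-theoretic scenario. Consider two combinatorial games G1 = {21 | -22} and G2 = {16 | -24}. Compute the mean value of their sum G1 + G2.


G1 = {21 | -22}, G2 = {16 | -24}
Each is a switch {a | b} with numbers a > b; its mean value is (a + b)/2, and mean value is additive over game sums: m(G1 + G2) = m(G1) + m(G2).
Mean of G1 = (21 + (-22))/2 = -1/2 = -1/2
Mean of G2 = (16 + (-24))/2 = -8/2 = -4
Mean of G1 + G2 = -1/2 + -4 = -9/2

-9/2


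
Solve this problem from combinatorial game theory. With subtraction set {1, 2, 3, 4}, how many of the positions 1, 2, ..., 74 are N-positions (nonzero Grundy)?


Subtraction set S = {1, 2, 3, 4}, so G(n) = n mod 5.
G(n) = 0 when n is a multiple of 5.
Multiples of 5 in [1, 74]: 14
N-positions (nonzero Grundy) = 74 - 14 = 60

60


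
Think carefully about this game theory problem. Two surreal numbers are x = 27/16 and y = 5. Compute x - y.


x = 27/16, y = 5
Converting to common denominator: 16
x = 27/16, y = 80/16
x - y = 27/16 - 5 = -53/16

-53/16


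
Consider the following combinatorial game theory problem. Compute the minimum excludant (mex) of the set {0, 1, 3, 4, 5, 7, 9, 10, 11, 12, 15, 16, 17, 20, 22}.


Set = {0, 1, 3, 4, 5, 7, 9, 10, 11, 12, 15, 16, 17, 20, 22}
0 is in the set.
1 is in the set.
2 is NOT in the set. This is the mex.
mex = 2

2


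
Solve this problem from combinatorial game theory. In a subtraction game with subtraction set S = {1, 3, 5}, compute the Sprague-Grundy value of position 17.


The subtraction set is S = {1, 3, 5}.
G(k) = mex{ G(k - s) : s in S, s <= k }. We compute iteratively: G(0) = 0.
G(1) = mex({0}) = 1
G(2) = mex({1}) = 0
G(3) = mex({0}) = 1
G(4) = mex({1}) = 0
G(5) = mex({0}) = 1
G(6) = mex({1}) = 0
Observe that G(2)..G(6) = 0, 1, 0, 1, 0 repeats G(0)..G(4) = 0, 1, 0, 1, 0.
For k >= max(S) = 5, G(k) is determined by the previous 5 values G(k-5)..G(k-1); a window of 5 consecutive values has recurred shifted by 2, so by induction G(k + 2) = G(k) for all k >= 0: the sequence is periodic from the start with period 2.
One period: G(0..1) = 0, 1.
17 mod 2 = 1, so G(17) = G(1) = 1.

1


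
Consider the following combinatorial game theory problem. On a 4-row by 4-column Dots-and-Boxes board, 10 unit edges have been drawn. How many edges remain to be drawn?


Grid: 4 x 4 boxes, i.e. 5 rows and 5 columns of dots.
Horizontal edges: (rows + 1) * cols = 5 * 4 = 20
Vertical edges: rows * (cols + 1) = 4 * 5 = 20
Total edges: 20 + 20 = 40
Edges drawn: 10
Remaining: 40 - 10 = 30

30


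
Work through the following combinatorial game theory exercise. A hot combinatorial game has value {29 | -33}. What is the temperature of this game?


The game is {29 | -33}, a switch {a | b} with numbers a > b.
Cooling {a | b} by t gives {a - t | b + t}, which stops being hot when a - t = b + t, i.e. at t = (a - b)/2. So the temperature of a switch is (a - b)/2.
Temperature = (Left option - Right option) / 2
= (29 - (-33)) / 2
= 62 / 2
= 31

31


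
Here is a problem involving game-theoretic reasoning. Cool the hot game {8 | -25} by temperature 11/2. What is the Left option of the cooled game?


Original game: {8 | -25} (a switch {a | b} with a > b).
Cooling by t (for t below the temperature (a - b)/2 = 33/2) taxes each move by t: {a | b} cooled by t is {a - t | b + t}.
Cooling amount: t = 11/2
Cooled Left option: 8 - 11/2 = 5/2
Cooled Right option: -25 + 11/2 = -39/2
Cooled game: {5/2 | -39/2}
Left option = 5/2

5/2


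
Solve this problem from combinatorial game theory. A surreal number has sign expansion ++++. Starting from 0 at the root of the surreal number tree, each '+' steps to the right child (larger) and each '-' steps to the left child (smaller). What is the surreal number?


Sign expansion: ++++
Rule: track bounds (lo, hi), initially (-inf, +inf). On '+', the current value becomes lo and we move to the simplest number in (value, hi): value + 1 if hi = +inf, otherwise the midpoint (value + hi)/2. On '-', the current value becomes hi and we move to value - 1 if lo = -inf, otherwise the midpoint (lo + value)/2.
Start at 0.
Step 1: sign = +, move right. Bounds: (0, +inf). Value = 1
Step 2: sign = +, move right. Bounds: (1, +inf). Value = 2
Step 3: sign = +, move right. Bounds: (2, +inf). Value = 3
Step 4: sign = +, move right. Bounds: (3, +inf). Value = 4
The surreal number with sign expansion ++++ is 4.

4


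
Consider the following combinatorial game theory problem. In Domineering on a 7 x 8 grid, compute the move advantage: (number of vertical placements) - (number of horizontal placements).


Board is 7 x 8 (rows x cols).
Left (vertical) placements: (rows-1) * cols = 6 * 8 = 48
Right (horizontal) placements: rows * (cols-1) = 7 * 7 = 49
Advantage = Left - Right = 48 - 49 = -1

-1


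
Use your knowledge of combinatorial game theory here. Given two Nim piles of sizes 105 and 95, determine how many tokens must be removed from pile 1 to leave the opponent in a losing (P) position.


Piles: 105 and 95
Current XOR: 105 XOR 95 = 54 (non-zero, so this is an N-position).
To make the XOR zero, we need to find a move that balances the piles.
For pile 1 (size 105): target = 105 XOR 54 = 95
We reduce pile 1 from 105 to 95.
Tokens removed: 105 - 95 = 10
Verification: 95 XOR 95 = 0

10


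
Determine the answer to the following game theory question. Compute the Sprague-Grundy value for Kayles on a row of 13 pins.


Kayles: a move removes 1 or 2 adjacent pins from a contiguous row.
Removing pins from a row of k leaves two independent rows (a, b) with a + b = k - 1 (one pin) or a + b = k - 2 (two pins); an end removal gives a = 0.
By Sprague-Grundy, G(k) = mex{ G(a) XOR G(b) } over all these splits. G(0) = 0.
G(1): splits (0,0):0^0=0 -> mex({0}) = 1
G(2): splits (0,1):0^1=1 (0,0):0^0=0 -> mex({0, 1}) = 2
G(3): splits (0,2):0^2=2 (1,1):1^1=0 (0,1):0^1=1 -> mex({0, 1, 2}) = 3
G(4): splits (0,3):0^3=3 (1,2):1^2=3 (0,2):0^2=2 (1,1):1^1=0 -> mex({0, 2, 3}) = 1
G(5): splits (0,4):0^1=1 (1,3):1^3=2 (2,2):2^2=0 (0,3):0^3=3 (1,2):1^2=3 -> mex({0, 1, 2, 3}) = 4
G(6) = mex({0, 1, 2, 4}) = 3
G(7) = mex({0, 1, 3, 4, 5}) = 2
G(8) = mex({0, 2, 3, 5, 6}) = 1
G(9) = mex({0, 1, 2, 3, 6, 7}) = 4
G(10) = mex({0, 1, 3, 4, 5, 7}) = 2
G(11) = mex({0, 1, 2, 3, 4, 5}) = 6
G(12) = mex({0, 1, 2, 3, 5, 6, 7}) = 4
G(13) = mex({0, 2, 3, 4, 6, 7}) = 1
Therefore G(13) = 1.

1
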